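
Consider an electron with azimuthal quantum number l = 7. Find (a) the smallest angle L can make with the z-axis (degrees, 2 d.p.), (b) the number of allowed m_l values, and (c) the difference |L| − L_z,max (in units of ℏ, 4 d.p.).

cos θ_min = 7/√56, so θ_min ≈ 20.70°.
There are 2l+1 = 15 values of m_l.
|L| − L_z,max = (2√14 − 7)ℏ ≈ 0.4833ℏ.

θ_min ≈ 20.70°; 15 values; |L|−L_z,max ≈ 0.4833ℏ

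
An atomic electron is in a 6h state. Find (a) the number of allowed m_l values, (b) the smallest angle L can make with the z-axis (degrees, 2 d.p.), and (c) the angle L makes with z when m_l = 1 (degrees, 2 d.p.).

11 values; θ_min ≈ 24.09°; θ(m_l=1) ≈ 79.48°

The 6h subshell has l = 5.
There are 2l+1 = 11 values of m_l.
cos θ_min = 5/√30, so θ_min ≈ 24.09°.
For m_l = 1: cos θ = 1/√30, θ ≈ 79.48°.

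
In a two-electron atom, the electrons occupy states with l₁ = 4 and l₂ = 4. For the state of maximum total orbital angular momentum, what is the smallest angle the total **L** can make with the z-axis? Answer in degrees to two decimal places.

L runs from |4 − 4| = 0 to 4 + 4 = 8.
L ∈ {0, 1, 2, 3, 4, 5, 6, 7, 8}.
The maximum is L = 8, with |L_tot| = ℏ√(8·9) = 6√2 ℏ.
The minimum angle with z is arccos(8/√72) ≈ 19.47°.

θ_min ≈ 19.47°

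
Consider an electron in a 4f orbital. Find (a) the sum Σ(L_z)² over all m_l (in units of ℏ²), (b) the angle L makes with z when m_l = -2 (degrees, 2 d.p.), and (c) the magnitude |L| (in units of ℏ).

Σ(L_z)² = 28 ℏ²; θ(m_l=-2) ≈ 125.26°; |L| = 2√3 ℏ ≈ 3.464ℏ

4f means n = 4, l = 3.
Σ m_l² = 28, so Σ(L_z)² = 28 ℏ².
For m_l = -2: cos θ = -2/√12, θ ≈ 125.26°.
|L| = ℏ√(3·4) = 2√3 ℏ ≈ 3.464ℏ.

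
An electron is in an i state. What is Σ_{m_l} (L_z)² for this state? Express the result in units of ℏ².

I corresponds to l = 6.
The allowed m_l values are -6, -5, -4, -3, -2, -1, 0, 1, 2, 3, 4, 5, 6.
Σ m_l² = 2·(1 + 4 + 9 + 16 + 25 + 36) = 182.

Σ(L_z)² = 182 ℏ²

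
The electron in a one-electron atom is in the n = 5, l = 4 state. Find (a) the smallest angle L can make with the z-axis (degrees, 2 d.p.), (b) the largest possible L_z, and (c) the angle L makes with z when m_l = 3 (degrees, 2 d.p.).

cos θ_min = 4/√20, so θ_min ≈ 26.57°.
L_z,max = lℏ = 4ℏ.
For m_l = 3: cos θ = 3/√20, θ ≈ 47.87°.

θ_min ≈ 26.57°; L_z,max = 4ℏ; θ(m_l=3) ≈ 47.87°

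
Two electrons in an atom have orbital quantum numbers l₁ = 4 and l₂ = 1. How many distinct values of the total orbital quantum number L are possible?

Angular momentum addition gives L = |l₁ − l₂|, …, l₁ + l₂.
L ∈ {3, 4, 5}.
That is 3 values.

3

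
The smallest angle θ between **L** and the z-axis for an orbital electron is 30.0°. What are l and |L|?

cos²θ_min = l/(l+1) = 0.7500.
l = cos²θ/sin²θ ≈ 3.
Then |L| = ℏ√(3·4) = 2√3 ℏ.

l = 3, |L| = 2√3 ℏ ≈ 3.464ℏ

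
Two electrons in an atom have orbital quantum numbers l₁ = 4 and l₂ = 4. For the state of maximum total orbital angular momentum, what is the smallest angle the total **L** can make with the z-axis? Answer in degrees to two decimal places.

θ_min ≈ 19.47°

The total orbital quantum number L ranges from |l₁ − l₂| to l₁ + l₂ in integer steps.
So L can be 0, 1, 2, 3, 4, 5, 6, 7, 8.
The maximum is L = 8, with |L_tot| = ℏ√(8·9) = 6√2 ℏ.
The minimum angle with z is arccos(8/√72) ≈ 19.47°.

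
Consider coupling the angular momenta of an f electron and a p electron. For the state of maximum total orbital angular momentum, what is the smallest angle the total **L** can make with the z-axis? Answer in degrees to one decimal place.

θ_min ≈ 26.6°

By the triangle rule, |l₁ − l₂| ≤ L ≤ l₁ + l₂.
Allowed values: L = 2, 3, 4.
The maximum is L = 4, with |L_tot| = ℏ√(4·5) = 2√5 ℏ.
The minimum angle with z is arccos(4/√20) ≈ 26.6°.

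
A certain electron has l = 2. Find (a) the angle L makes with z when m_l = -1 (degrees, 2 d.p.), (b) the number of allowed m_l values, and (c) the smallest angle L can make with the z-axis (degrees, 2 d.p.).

θ(m_l=-1) ≈ 114.09°; 5 values; θ_min ≈ 35.26°

For m_l = -1: cos θ = -1/√6, θ ≈ 114.09°.
There are 2l+1 = 5 values of m_l.
cos θ_min = 2/√6, so θ_min ≈ 35.26°.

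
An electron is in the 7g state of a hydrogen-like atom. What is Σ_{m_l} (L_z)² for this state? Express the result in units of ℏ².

7g means n = 7, l = 4.
The allowed m_l values are -4, -3, -2, -1, 0, 1, 2, 3, 4.
Σ m_l² = l(l+1)(2l+1)/3 = 4·5·9/3 = 60.

Σ(L_z)² = 60 ℏ²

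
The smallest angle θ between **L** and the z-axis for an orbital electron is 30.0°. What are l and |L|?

l = 3, |L| = 2√3 ℏ ≈ 3.464ℏ

cos²θ_min = l/(l+1) = 0.7500.
Thus l = 0.7500/(1 − 0.7500) ≈ 3.
Then |L| = ℏ√(3·4) = 2√3 ℏ.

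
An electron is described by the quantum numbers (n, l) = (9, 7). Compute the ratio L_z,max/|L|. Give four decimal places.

L_z,max/|L| = 0.9354

|L| = 2√14 ℏ ≈ 7.4833ℏ, while L_z,max = lℏ = 7ℏ.
L_z,max/|L| = 7/√56 = 0.9354.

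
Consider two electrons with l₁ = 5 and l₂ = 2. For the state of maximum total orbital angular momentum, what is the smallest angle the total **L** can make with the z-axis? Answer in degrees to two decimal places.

By the triangle rule, |l₁ − l₂| ≤ L ≤ l₁ + l₂.
L ∈ {3, 4, 5, 6, 7}.
The maximum is L = 7, with |L_tot| = ℏ√(7·8) = 2√14 ℏ.
The minimum angle with z is arccos(7/√56) ≈ 20.70°.

θ_min ≈ 20.70°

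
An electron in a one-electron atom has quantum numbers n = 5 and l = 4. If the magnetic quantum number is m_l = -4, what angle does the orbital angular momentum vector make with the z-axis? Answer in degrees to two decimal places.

|L|² = l(l+1)ℏ² = 20ℏ², so |L| = 2√5 ℏ.
L_z = m_l ℏ = −4ℏ.
cos θ = L_z/|L| = -4/√20, so θ ≈ 153.43°.

θ ≈ 153.43°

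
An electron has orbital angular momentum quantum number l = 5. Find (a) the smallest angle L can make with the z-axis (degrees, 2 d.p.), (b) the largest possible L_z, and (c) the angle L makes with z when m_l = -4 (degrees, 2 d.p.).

cos θ_min = 5/√30, so θ_min ≈ 24.09°.
L_z,max = lℏ = 5ℏ.
For m_l = -4: cos θ = -4/√30, θ ≈ 136.91°.

θ_min ≈ 24.09°; L_z,max = 5ℏ; θ(m_l=-4) ≈ 136.91°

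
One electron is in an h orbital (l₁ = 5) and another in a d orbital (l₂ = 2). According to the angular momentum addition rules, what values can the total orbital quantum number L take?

L = 3, 4, 5, 6, 7

By the triangle rule, |l₁ − l₂| ≤ L ≤ l₁ + l₂.
So L can be 3, 4, 5, 6, 7.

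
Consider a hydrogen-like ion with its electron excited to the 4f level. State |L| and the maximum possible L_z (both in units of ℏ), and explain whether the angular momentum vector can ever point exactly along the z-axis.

The 4f level has l = 3.
|L| = 2√3 ℏ ≈ 3.4641ℏ, while L_z,max = lℏ = 3ℏ.
Since |L| > L_z,max, the vector can never point exactly along z; the closest it comes is θ_min = arccos(3/√12) ≈ 30.0°.

No: L_z,max = 3ℏ < |L| = 2√3 ℏ ≈ 3.464ℏ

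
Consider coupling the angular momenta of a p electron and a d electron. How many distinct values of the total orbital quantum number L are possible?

3

By the triangle rule, |l₁ − l₂| ≤ L ≤ l₁ + l₂.
L ∈ {1, 2, 3}.
That is 3 values.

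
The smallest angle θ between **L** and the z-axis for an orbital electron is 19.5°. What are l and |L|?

l = 8, |L| = 6√2 ℏ ≈ 8.485ℏ

At minimum angle, m_l = l, so cos θ = l/√(l(l+1)); cos²θ = l/(l+1) = 0.8886.
Thus l = 0.8886/(1 − 0.8886) ≈ 8.
Then |L| = ℏ√(8·9) = 6√2 ℏ.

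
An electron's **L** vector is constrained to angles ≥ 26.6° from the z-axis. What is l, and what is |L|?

l = 4, |L| = 2√5 ℏ ≈ 4.472ℏ

cos θ_min = l/√(l(l+1)) = √(l/(l+1)), so l/(l+1) = cos²(26.6°) = 0.7995.
Thus l = 0.7995/(1 − 0.7995) ≈ 4.
Then |L| = ℏ√(4·5) = 2√5 ℏ.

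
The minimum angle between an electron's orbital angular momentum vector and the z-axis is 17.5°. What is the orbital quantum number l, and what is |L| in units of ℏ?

cos²θ_min = l/(l+1) = 0.9096.
l = cos²θ/sin²θ ≈ 10.
Then |L| = ℏ√(10·11) = √110 ℏ.

l = 10, |L| = √110 ℏ ≈ 10.488ℏ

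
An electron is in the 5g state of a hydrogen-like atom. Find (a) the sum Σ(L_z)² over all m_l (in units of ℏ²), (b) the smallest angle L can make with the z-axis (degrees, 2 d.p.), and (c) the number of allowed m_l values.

For 5g, l = 4.
Σ m_l² = 60, so Σ(L_z)² = 60 ℏ².
cos θ_min = 4/√20, so θ_min ≈ 26.57°.
There are 2l+1 = 9 values of m_l.

Σ(L_z)² = 60 ℏ²; θ_min ≈ 26.57°; 9 values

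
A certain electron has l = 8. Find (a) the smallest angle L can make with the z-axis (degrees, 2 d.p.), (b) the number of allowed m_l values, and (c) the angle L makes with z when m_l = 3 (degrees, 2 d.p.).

θ_min ≈ 19.47°; 17 values; θ(m_l=3) ≈ 69.30°

cos θ_min = 8/√72, so θ_min ≈ 19.47°.
There are 2l+1 = 17 values of m_l.
For m_l = 3: cos θ = 3/√72, θ ≈ 69.30°.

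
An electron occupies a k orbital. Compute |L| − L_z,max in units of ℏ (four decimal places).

|L| − L_z,max ≈ 0.4833ℏ

A k state has l = 7.
|L| = 2√14 ℏ ≈ 7.4833ℏ, while L_z,max = lℏ = 7ℏ.
The difference is (2√14 − 7)ℏ ≈ 0.4833ℏ.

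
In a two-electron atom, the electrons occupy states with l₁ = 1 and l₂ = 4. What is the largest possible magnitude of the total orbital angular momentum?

Angular momentum addition gives L = |l₁ − l₂|, …, l₁ + l₂.
Allowed values: L = 3, 4, 5.
The largest magnitude corresponds to L = 5: |L_tot| = ℏ√(5·6) = √30 ℏ.

|L_tot|_max = √30 ℏ ≈ 5.477ℏ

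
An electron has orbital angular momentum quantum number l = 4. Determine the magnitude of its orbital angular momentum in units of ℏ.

|L| = 2√5 ℏ ≈ 4.472ℏ

|L| = ℏ√(l(l+1)) = ℏ√(4·5) = 2√5 ℏ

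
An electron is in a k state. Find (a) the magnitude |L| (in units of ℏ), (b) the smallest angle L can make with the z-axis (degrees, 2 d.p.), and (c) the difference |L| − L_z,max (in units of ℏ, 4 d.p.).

|L| = 2√14 ℏ ≈ 7.483ℏ; θ_min ≈ 20.70°; |L|−L_z,max ≈ 0.4833ℏ

A k state has l = 7.
|L| = ℏ√(7·8) = 2√14 ℏ ≈ 7.483ℏ.
cos θ_min = 7/√56, so θ_min ≈ 20.70°.
|L| − L_z,max = (2√14 − 7)ℏ ≈ 0.4833ℏ.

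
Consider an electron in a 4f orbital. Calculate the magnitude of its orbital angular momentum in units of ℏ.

|L| = 2√3 ℏ ≈ 3.464ℏ

For 4f, l = 3.
|L| = ℏ√(l(l+1)) = ℏ√(3·4) = 2√3 ℏ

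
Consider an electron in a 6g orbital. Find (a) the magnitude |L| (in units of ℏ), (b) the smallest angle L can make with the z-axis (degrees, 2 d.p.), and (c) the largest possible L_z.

|L| = 2√5 ℏ ≈ 4.472ℏ; θ_min ≈ 26.57°; L_z,max = 4ℏ

6g means n = 6, l = 4.
|L| = ℏ√(4·5) = 2√5 ℏ ≈ 4.472ℏ.
cos θ_min = 4/√20, so θ_min ≈ 26.57°.
L_z,max = lℏ = 4ℏ.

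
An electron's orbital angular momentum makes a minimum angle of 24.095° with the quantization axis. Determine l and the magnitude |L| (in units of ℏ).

l = 5, |L| = √30 ℏ ≈ 5.477ℏ

At minimum angle, m_l = l, so cos θ = l/√(l(l+1)); cos²θ = l/(l+1) = 0.8333.
Solving: l = 5.
Then |L| = ℏ√(5·6) = √30 ℏ.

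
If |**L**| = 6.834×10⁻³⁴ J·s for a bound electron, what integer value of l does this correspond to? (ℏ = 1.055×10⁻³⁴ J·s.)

In units of ℏ, |L| ≈ 6.478.
l(l+1) ≈ 6.478² ≈ 41.96, so l = 6.

l = 6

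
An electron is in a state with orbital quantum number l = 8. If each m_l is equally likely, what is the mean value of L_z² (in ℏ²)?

m_l runs from −8 to 8, i.e. {-8, -7, -6, -5, -4, -3, -2, -1, 0, 1, 2, 3, 4, 5, 6, 7, 8}.
⟨L_z²⟩ = ℏ²·(Σ m_l²)/(2l+1) = ℏ²·408/17 = 24ℏ².

⟨L_z²⟩ = 24 ℏ²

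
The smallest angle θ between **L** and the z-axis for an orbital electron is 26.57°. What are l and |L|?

l = 4, |L| = 2√5 ℏ ≈ 4.472ℏ

At minimum angle, m_l = l, so cos θ = l/√(l(l+1)); cos²θ = l/(l+1) = 0.7999.
Solving: l = 4.
Then |L| = ℏ√(4·5) = 2√5 ℏ.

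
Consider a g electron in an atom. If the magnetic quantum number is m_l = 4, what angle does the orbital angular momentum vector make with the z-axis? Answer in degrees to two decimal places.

G corresponds to l = 4.
|L| = √(l(l+1)) ℏ = 2√5 ℏ.
L_z = m_l ℏ = 4ℏ.
cos θ = L_z/|L| = 4/√20, so θ ≈ 26.57°.

θ ≈ 26.57°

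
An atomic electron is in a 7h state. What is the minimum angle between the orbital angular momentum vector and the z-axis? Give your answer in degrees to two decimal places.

The 7h subshell has l = 5.
|L| = ℏ√(l(l+1)) = √30 ℏ.
The smallest angle corresponds to the largest L_z, i.e. m_l = l = 5, giving L_z = 5ℏ.
cos θ_min = 5/√30, so θ_min ≈ 24.09°.

θ_min ≈ 24.09°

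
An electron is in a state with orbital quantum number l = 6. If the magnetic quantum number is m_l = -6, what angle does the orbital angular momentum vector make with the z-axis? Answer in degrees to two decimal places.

θ ≈ 157.79°

|L| = ℏ√(l(l+1)) = √42 ℏ.
L_z = m_l ℏ = −6ℏ.
cos θ = L_z/|L| = -6/√42, so θ ≈ 157.79°.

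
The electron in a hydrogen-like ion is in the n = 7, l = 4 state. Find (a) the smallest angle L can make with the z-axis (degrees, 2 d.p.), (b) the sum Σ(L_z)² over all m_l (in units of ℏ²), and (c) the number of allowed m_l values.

cos θ_min = 4/√20, so θ_min ≈ 26.57°.
Σ m_l² = 60, so Σ(L_z)² = 60 ℏ².
There are 2l+1 = 9 values of m_l.

θ_min ≈ 26.57°; Σ(L_z)² = 60 ℏ²; 9 values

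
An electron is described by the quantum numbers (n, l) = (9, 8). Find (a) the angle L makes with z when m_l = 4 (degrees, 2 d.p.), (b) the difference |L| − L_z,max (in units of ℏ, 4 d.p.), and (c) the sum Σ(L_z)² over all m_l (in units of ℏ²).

θ(m_l=4) ≈ 61.87°; |L|−L_z,max ≈ 0.4853ℏ; Σ(L_z)² = 408 ℏ²

For m_l = 4: cos θ = 4/√72, θ ≈ 61.87°.
|L| − L_z,max = (6√2 − 8)ℏ ≈ 0.4853ℏ.
Σ m_l² = 408, so Σ(L_z)² = 408 ℏ².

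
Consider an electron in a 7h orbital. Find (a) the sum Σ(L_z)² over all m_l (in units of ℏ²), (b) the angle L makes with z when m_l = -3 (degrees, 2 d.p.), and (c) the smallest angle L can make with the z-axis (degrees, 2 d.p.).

For 7h, l = 5.
Σ m_l² = 110, so Σ(L_z)² = 110 ℏ².
For m_l = -3: cos θ = -3/√30, θ ≈ 123.21°.
cos θ_min = 5/√30, so θ_min ≈ 24.09°.

Σ(L_z)² = 110 ℏ²; θ(m_l=-3) ≈ 123.21°; θ_min ≈ 24.09°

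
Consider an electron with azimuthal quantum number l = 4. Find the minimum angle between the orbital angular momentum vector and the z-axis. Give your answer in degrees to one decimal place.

θ_min ≈ 26.6°

|L|² = l(l+1)ℏ² = 20ℏ², so |L| = 2√5 ℏ.
The smallest angle corresponds to the largest L_z, i.e. m_l = l = 4, giving L_z = 4ℏ.
cos θ_min = 4/√20, so θ_min ≈ 26.6°.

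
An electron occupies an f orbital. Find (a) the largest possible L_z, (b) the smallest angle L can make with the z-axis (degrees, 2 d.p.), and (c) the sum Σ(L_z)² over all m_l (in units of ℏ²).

An f state has l = 3.
L_z,max = lℏ = 3ℏ.
cos θ_min = 3/√12, so θ_min ≈ 30.00°.
Σ m_l² = 28, so Σ(L_z)² = 28 ℏ².

L_z,max = 3ℏ; θ_min ≈ 30.00°; Σ(L_z)² = 28 ℏ²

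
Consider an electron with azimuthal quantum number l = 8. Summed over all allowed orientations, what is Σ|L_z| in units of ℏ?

m_l runs from −8 to 8, i.e. {-8, -7, -6, -5, -4, -3, -2, -1, 0, 1, 2, 3, 4, 5, 6, 7, 8}.
Σ|m_l| = l(l+1) = 72.

Σ|L_z| = 72 ℏ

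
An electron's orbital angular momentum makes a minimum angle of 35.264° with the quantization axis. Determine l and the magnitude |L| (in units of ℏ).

At minimum angle, m_l = l, so cos θ = l/√(l(l+1)); cos²θ = l/(l+1) = 0.6667.
Solving: l = 2.
Then |L| = ℏ√(2·3) = √6 ℏ.

l = 2, |L| = √6 ℏ ≈ 2.449ℏ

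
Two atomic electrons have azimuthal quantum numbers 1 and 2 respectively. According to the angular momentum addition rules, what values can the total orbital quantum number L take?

L = 1, 2, 3

L runs from |1 − 2| = 1 to 1 + 2 = 3.
So L can be 1, 2, 3.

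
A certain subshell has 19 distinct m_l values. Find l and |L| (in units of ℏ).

Since there are 2l+1 = 19 values of m_l, l = 9.
Then |L| = √(l(l+1)) ℏ = 3√10 ℏ.

l = 9, |L| = 3√10 ℏ ≈ 9.487ℏ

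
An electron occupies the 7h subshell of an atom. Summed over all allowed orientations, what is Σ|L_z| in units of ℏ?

For 7h, l = 5.
m_l ∈ {-5, -4, -3, -2, -1, 0, 1, 2, 3, 4, 5}.
Σ|m_l| = 2·5(5+1)/2 = 30.

Σ|L_z| = 30 ℏ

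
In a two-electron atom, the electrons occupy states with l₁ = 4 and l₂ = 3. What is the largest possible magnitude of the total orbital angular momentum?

|L_tot|_max = 2√14 ℏ ≈ 7.483ℏ

L runs from |4 − 3| = 1 to 4 + 3 = 7.
L ∈ {1, 2, 3, 4, 5, 6, 7}.
The largest magnitude corresponds to L = 7: |L_tot| = ℏ√(7·8) = 2√14 ℏ.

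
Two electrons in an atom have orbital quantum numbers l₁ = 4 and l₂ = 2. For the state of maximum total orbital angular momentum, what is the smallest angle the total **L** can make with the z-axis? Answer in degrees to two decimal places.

The total orbital quantum number L ranges from |l₁ − l₂| to l₁ + l₂ in integer steps.
So L can be 2, 3, 4, 5, 6.
The maximum is L = 6, with |L_tot| = ℏ√(6·7) = √42 ℏ.
The minimum angle with z is arccos(6/√42) ≈ 22.21°.

θ_min ≈ 22.21°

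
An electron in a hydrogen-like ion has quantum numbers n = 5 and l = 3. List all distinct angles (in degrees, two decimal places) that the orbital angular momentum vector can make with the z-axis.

θ ∈ {30.00°, 54.74°, 73.22°, 90.00°, 106.78°, 125.26°, 150.00°}

|L|² = l(l+1)ℏ² = 12ℏ², so |L| = 2√3 ℏ.
cos θ = m_l/√12 for each m_l ∈ {-3, -2, -1, 0, 1, 2, 3}.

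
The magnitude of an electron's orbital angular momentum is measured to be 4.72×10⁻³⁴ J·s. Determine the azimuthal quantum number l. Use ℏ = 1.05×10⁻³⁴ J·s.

|L|/ℏ = (4.72×10⁻³⁴)/(1.05×10⁻³⁴) ≈ 4.495.
l(l+1) ≈ 4.495² ≈ 20.21, so l = 4.

l = 4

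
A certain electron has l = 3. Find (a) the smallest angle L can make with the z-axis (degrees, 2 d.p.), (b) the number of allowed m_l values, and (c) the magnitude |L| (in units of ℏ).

cos θ_min = 3/√12, so θ_min ≈ 30.00°.
There are 2l+1 = 7 values of m_l.
|L| = ℏ√(3·4) = 2√3 ℏ ≈ 3.464ℏ.

θ_min ≈ 30.00°; 7 values; |L| = 2√3 ℏ ≈ 3.464ℏ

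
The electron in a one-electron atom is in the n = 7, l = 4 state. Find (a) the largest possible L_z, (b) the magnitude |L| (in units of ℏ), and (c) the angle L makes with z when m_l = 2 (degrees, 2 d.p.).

L_z,max = lℏ = 4ℏ.
|L| = ℏ√(4·5) = 2√5 ℏ ≈ 4.472ℏ.
For m_l = 2: cos θ = 2/√20, θ ≈ 63.43°.

L_z,max = 4ℏ; |L| = 2√5 ℏ ≈ 4.472ℏ; θ(m_l=2) ≈ 63.43°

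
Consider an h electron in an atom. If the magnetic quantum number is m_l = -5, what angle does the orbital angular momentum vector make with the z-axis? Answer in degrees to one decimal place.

An h state has l = 5.
|L| = √(l(l+1)) ℏ = √30 ℏ.
L_z = m_l ℏ = −5ℏ.
cos θ = L_z/|L| = -5/√30, so θ ≈ 155.9°.

θ ≈ 155.9°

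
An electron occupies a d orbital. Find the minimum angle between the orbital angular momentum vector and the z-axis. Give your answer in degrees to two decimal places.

θ_min ≈ 35.26°

The letter d corresponds to l = 2.
|L|² = l(l+1)ℏ² = 6ℏ², so |L| = √6 ℏ.
The smallest angle corresponds to the largest L_z, i.e. m_l = l = 2, giving L_z = 2ℏ.
cos θ_min = 2/√6, so θ_min ≈ 35.26°.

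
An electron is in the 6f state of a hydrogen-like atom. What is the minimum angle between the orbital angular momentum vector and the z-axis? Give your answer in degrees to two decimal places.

θ_min ≈ 30.00°

For 6f, l = 3.
|L|² = l(l+1)ℏ² = 12ℏ², so |L| = 2√3 ℏ.
The smallest angle corresponds to the largest L_z, i.e. m_l = l = 3, giving L_z = 3ℏ.
cos θ_min = 3/√12, so θ_min ≈ 30.00°.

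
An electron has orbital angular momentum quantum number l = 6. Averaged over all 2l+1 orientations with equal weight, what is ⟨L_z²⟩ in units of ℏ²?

The allowed m_l values are -6, -5, -4, -3, -2, -1, 0, 1, 2, 3, 4, 5, 6.
⟨L_z²⟩ = ℏ²·l(l+1)/3 = 14ℏ².

⟨L_z²⟩ = 14 ℏ²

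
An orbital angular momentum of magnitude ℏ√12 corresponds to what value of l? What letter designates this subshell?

l = 3 (f orbital)

Since |L|² = l(l+1)ℏ², l(l+1) = 12.
The positive root is l = 3.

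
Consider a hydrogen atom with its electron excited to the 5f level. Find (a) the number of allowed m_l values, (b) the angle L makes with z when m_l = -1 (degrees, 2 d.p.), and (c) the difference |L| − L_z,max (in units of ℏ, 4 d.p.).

7 values; θ(m_l=-1) ≈ 106.78°; |L|−L_z,max ≈ 0.4641ℏ

The 5f level has l = 3.
There are 2l+1 = 7 values of m_l.
For m_l = -1: cos θ = -1/√12, θ ≈ 106.78°.
|L| − L_z,max = (2√3 − 3)ℏ ≈ 0.4641ℏ.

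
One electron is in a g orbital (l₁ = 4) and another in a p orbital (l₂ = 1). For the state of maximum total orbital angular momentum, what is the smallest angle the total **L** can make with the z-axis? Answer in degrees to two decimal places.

θ_min ≈ 24.09°

By the triangle rule, |l₁ − l₂| ≤ L ≤ l₁ + l₂.
L ∈ {3, 4, 5}.
The maximum is L = 5, with |L_tot| = ℏ√(5·6) = √30 ℏ.
The minimum angle with z is arccos(5/√30) ≈ 24.09°.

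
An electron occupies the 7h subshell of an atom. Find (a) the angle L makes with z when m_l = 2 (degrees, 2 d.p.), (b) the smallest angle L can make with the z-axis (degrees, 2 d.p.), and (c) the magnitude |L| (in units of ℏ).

The 7h subshell has l = 5.
For m_l = 2: cos θ = 2/√30, θ ≈ 68.58°.
cos θ_min = 5/√30, so θ_min ≈ 24.09°.
|L| = ℏ√(5·6) = √30 ℏ ≈ 5.477ℏ.

θ(m_l=2) ≈ 68.58°; θ_min ≈ 24.09°; |L| = √30 ℏ ≈ 5.477ℏ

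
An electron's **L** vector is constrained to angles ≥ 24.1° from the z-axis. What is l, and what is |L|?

l = 5, |L| = √30 ℏ ≈ 5.477ℏ

At minimum angle, m_l = l, so cos θ = l/√(l(l+1)); cos²θ = l/(l+1) = 0.8333.
Solving: l = 5.
Then |L| = ℏ√(5·6) = √30 ℏ.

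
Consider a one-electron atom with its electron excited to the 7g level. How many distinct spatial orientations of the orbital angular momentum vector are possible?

The 7g level has l = 4.
The number of m_l values is 2l + 1 = 2·4 + 1 = 9.

9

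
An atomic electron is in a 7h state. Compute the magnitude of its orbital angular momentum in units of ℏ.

For 7h, l = 5.
|L| = ℏ√(l(l+1)) = ℏ√(5·6) = √30 ℏ

|L| = √30 ℏ ≈ 5.477ℏ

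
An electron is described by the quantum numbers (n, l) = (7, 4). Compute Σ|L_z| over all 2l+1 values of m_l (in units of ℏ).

Σ|L_z| = 20 ℏ

The allowed m_l values are -4, -3, -2, -1, 0, 1, 2, 3, 4.
Σ|m_l| = 2·4(4+1)/2 = 20.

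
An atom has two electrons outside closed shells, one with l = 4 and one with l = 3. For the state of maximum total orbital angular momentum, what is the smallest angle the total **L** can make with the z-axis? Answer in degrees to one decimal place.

θ_min ≈ 20.7°

By the triangle rule, |l₁ − l₂| ≤ L ≤ l₁ + l₂.
L ∈ {1, 2, 3, 4, 5, 6, 7}.
The maximum is L = 7, with |L_tot| = ℏ√(7·8) = 2√14 ℏ.
The minimum angle with z is arccos(7/√56) ≈ 20.7°.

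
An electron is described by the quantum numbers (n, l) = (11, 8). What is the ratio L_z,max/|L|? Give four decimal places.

|L| = 6√2 ℏ ≈ 8.4853ℏ, while L_z,max = lℏ = 8ℏ.
L_z,max/|L| = 8/√72 = 0.9428.

L_z,max/|L| = 0.9428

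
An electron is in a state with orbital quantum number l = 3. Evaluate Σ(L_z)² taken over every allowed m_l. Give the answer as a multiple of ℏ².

Σ(L_z)² = 28 ℏ²

m_l ∈ {-3, -2, -1, 0, 1, 2, 3}.
Summing m² from −3 to 3: Σ m_l² = 28.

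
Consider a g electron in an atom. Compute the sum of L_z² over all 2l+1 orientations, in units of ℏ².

Σ(L_z)² = 60 ℏ²

The letter g corresponds to l = 4.
m_l runs from −4 to 4, i.e. {-4, -3, -2, -1, 0, 1, 2, 3, 4}.
Summing m² from −4 to 4: Σ m_l² = 60.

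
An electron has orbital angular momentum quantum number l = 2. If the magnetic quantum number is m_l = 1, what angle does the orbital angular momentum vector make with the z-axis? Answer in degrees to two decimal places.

|L| = ℏ√(l(l+1)) = √6 ℏ.
L_z = m_l ℏ = 1ℏ.
cos θ = L_z/|L| = 1/√6, so θ ≈ 65.91°.

θ ≈ 65.91°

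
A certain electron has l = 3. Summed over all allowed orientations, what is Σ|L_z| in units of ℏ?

The allowed m_l values are -3, -2, -1, 0, 1, 2, 3.
Σ|m_l| = 2(1+2+…+3) = 12.

Σ|L_z| = 12 ℏ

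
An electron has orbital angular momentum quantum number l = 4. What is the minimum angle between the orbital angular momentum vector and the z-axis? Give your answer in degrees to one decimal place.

|L| = √(l(l+1)) ℏ = 2√5 ℏ.
The smallest angle corresponds to the largest L_z, i.e. m_l = l = 4, giving L_z = 4ℏ.
cos θ_min = 4/√20, so θ_min ≈ 26.6°.

θ_min ≈ 26.6°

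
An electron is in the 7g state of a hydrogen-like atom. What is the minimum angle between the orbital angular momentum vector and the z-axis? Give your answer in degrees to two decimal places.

The 7g subshell has l = 4.
|L|² = l(l+1)ℏ² = 20ℏ², so |L| = 2√5 ℏ.
The smallest angle corresponds to the largest L_z, i.e. m_l = l = 4, giving L_z = 4ℏ.
cos θ_min = 4/√20, so θ_min ≈ 26.57°.

θ_min ≈ 26.57°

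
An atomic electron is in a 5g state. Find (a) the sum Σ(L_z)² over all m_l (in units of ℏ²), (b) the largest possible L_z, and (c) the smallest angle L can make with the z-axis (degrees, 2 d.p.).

Σ(L_z)² = 60 ℏ²; L_z,max = 4ℏ; θ_min ≈ 26.57°

The 5g subshell has l = 4.
Σ m_l² = 60, so Σ(L_z)² = 60 ℏ².
L_z,max = lℏ = 4ℏ.
cos θ_min = 4/√20, so θ_min ≈ 26.57°.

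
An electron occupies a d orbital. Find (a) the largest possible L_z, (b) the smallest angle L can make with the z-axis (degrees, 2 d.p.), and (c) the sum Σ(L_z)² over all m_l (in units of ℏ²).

D corresponds to l = 2.
L_z,max = lℏ = 2ℏ.
cos θ_min = 2/√6, so θ_min ≈ 35.26°.
Σ m_l² = 10, so Σ(L_z)² = 10 ℏ².

L_z,max = 2ℏ; θ_min ≈ 35.26°; Σ(L_z)² = 10 ℏ²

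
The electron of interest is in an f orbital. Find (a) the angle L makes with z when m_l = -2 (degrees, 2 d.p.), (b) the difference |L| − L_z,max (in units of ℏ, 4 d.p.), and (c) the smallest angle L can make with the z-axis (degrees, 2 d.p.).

For an f orbital, l = 3.
For m_l = -2: cos θ = -2/√12, θ ≈ 125.26°.
|L| − L_z,max = (2√3 − 3)ℏ ≈ 0.4641ℏ.
cos θ_min = 3/√12, so θ_min ≈ 30.00°.

θ(m_l=-2) ≈ 125.26°; |L|−L_z,max ≈ 0.4641ℏ; θ_min ≈ 30.00°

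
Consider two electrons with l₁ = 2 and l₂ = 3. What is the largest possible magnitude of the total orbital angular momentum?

The total orbital quantum number L ranges from |l₁ − l₂| to l₁ + l₂ in integer steps.
Allowed values: L = 1, 2, 3, 4, 5.
The largest magnitude corresponds to L = 5: |L_tot| = ℏ√(5·6) = √30 ℏ.

|L_tot|_max = √30 ℏ ≈ 5.477ℏ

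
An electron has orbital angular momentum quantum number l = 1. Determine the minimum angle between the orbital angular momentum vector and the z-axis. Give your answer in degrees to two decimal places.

|L|² = l(l+1)ℏ² = 2ℏ², so |L| = √2 ℏ.
The smallest angle corresponds to the largest L_z, i.e. m_l = l = 1, giving L_z = 1ℏ.
cos θ_min = 1/√2, so θ_min ≈ 45.00°.

θ_min ≈ 45.00°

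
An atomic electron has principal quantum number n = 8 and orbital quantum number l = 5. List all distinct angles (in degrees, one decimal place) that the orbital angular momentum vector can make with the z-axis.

θ ∈ {24.1°, 43.1°, 56.8°, 68.6°, 79.5°, 90.0°, 100.5°, 111.4°, 123.2°, 136.9°, 155.9°}

|L|² = l(l+1)ℏ² = 30ℏ², so |L| = √30 ℏ.
cos θ = m_l/√30 for each m_l ∈ {-5, -4, -3, -2, -1, 0, 1, 2, 3, 4, 5}.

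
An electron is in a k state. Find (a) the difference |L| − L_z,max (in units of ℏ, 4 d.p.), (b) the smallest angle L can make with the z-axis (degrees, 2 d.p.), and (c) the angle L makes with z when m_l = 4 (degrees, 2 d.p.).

K corresponds to l = 7.
|L| − L_z,max = (2√14 − 7)ℏ ≈ 0.4833ℏ.
cos θ_min = 7/√56, so θ_min ≈ 20.70°.
For m_l = 4: cos θ = 4/√56, θ ≈ 57.69°.

|L|−L_z,max ≈ 0.4833ℏ; θ_min ≈ 20.70°; θ(m_l=4) ≈ 57.69°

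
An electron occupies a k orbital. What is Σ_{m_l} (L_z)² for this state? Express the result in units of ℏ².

A k state has l = 7.
The allowed m_l values are -7, -6, -5, -4, -3, -2, -1, 0, 1, 2, 3, 4, 5, 6, 7.
Σ m_l² = 2·(1 + 4 + 9 + 16 + 25 + 36 + 49) = 280.

Σ(L_z)² = 280 ℏ²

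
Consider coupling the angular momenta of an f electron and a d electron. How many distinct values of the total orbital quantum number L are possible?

By the triangle rule, |l₁ − l₂| ≤ L ≤ l₁ + l₂.
Allowed values: L = 1, 2, 3, 4, 5.
That is 5 values.

5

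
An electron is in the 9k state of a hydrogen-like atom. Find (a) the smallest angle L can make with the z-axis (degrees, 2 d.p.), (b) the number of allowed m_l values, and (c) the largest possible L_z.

For 9k, l = 7.
cos θ_min = 7/√56, so θ_min ≈ 20.70°.
There are 2l+1 = 15 values of m_l.
L_z,max = lℏ = 7ℏ.

θ_min ≈ 20.70°; 15 values; L_z,max = 7ℏ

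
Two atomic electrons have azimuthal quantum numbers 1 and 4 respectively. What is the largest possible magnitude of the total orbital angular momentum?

|L_tot|_max = √30 ℏ ≈ 5.477ℏ

L runs from |1 − 4| = 3 to 1 + 4 = 5.
Allowed values: L = 3, 4, 5.
The largest magnitude corresponds to L = 5: |L_tot| = ℏ√(5·6) = √30 ℏ.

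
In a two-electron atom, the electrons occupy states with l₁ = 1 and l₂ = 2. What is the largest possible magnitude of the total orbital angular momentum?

|L_tot|_max = 2√3 ℏ ≈ 3.464ℏ

Angular momentum addition gives L = |l₁ − l₂|, …, l₁ + l₂.
So L can be 1, 2, 3.
The largest magnitude corresponds to L = 3: |L_tot| = ℏ√(3·4) = 2√3 ℏ.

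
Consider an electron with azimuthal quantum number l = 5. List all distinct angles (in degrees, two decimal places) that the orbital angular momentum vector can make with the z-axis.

θ ∈ {24.09°, 43.09°, 56.79°, 68.58°, 79.48°, 90.00°, 100.52°, 111.42°, 123.21°, 136.91°, 155.91°}

|L| = √(l(l+1)) ℏ = √30 ℏ.
cos θ = m_l/√30 for each m_l ∈ {-5, -4, -3, -2, -1, 0, 1, 2, 3, 4, 5}.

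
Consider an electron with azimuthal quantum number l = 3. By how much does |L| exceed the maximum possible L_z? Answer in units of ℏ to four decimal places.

|L| = 2√3 ℏ ≈ 3.4641ℏ, while L_z,max = lℏ = 3ℏ.
The difference is (2√3 − 3)ℏ ≈ 0.4641ℏ.

|L| − L_z,max ≈ 0.4641ℏ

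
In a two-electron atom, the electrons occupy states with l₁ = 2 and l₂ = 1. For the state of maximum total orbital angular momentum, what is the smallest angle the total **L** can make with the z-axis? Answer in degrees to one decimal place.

By the triangle rule, |l₁ − l₂| ≤ L ≤ l₁ + l₂.
So L can be 1, 2, 3.
The maximum is L = 3, with |L_tot| = ℏ√(3·4) = 2√3 ℏ.
The minimum angle with z is arccos(3/√12) ≈ 30.0°.

θ_min ≈ 30.0°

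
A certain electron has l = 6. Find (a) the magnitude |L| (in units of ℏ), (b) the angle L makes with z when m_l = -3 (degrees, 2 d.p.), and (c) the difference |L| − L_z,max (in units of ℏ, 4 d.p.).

|L| = ℏ√(6·7) = √42 ℏ ≈ 6.481ℏ.
For m_l = -3: cos θ = -3/√42, θ ≈ 117.58°.
|L| − L_z,max = (√42 − 6)ℏ ≈ 0.4807ℏ.

|L| = √42 ℏ ≈ 6.481ℏ; θ(m_l=-3) ≈ 117.58°; |L|−L_z,max ≈ 0.4807ℏ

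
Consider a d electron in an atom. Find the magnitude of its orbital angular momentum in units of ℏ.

A d state has l = 2.
|L| = ℏ√(l(l+1)) = ℏ√(2·3) = √6 ℏ

|L| = √6 ℏ ≈ 2.449ℏ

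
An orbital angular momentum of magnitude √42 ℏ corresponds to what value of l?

|L| = ℏ√(l(l+1)), so l(l+1) = 42.
Solving: l = 6.

l = 6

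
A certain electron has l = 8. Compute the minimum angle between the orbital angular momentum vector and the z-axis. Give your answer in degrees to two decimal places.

|L| = ℏ√(l(l+1)) = 6√2 ℏ.
The smallest angle corresponds to the largest L_z, i.e. m_l = l = 8, giving L_z = 8ℏ.
cos θ_min = 8/√72, so θ_min ≈ 19.47°.

θ_min ≈ 19.47°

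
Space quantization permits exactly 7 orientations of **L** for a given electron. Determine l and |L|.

l = 3, |L| = 2√3 ℏ ≈ 3.464ℏ

7 = 2l + 1, so l = (7−1)/2 = 3.
|L| = ℏ√(l(l+1)) = ℏ√(3·4) = 2√3 ℏ.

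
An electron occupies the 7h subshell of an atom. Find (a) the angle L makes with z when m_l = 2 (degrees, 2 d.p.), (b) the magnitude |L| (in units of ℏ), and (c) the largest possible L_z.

θ(m_l=2) ≈ 68.58°; |L| = √30 ℏ ≈ 5.477ℏ; L_z,max = 5ℏ

7h means n = 7, l = 5.
For m_l = 2: cos θ = 2/√30, θ ≈ 68.58°.
|L| = ℏ√(5·6) = √30 ℏ ≈ 5.477ℏ.
L_z,max = lℏ = 5ℏ.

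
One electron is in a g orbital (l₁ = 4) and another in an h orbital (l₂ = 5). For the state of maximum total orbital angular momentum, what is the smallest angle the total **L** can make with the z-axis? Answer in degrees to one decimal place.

L runs from |4 − 5| = 1 to 4 + 5 = 9.
L ∈ {1, 2, 3, 4, 5, 6, 7, 8, 9}.
The maximum is L = 9, with |L_tot| = ℏ√(9·10) = 3√10 ℏ.
The minimum angle with z is arccos(9/√90) ≈ 18.4°.

θ_min ≈ 18.4°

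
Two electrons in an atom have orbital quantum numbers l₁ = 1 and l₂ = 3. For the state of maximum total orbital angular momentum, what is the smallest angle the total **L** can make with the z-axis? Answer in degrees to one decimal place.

L runs from |1 − 3| = 2 to 1 + 3 = 4.
L ∈ {2, 3, 4}.
The maximum is L = 4, with |L_tot| = ℏ√(4·5) = 2√5 ℏ.
The minimum angle with z is arccos(4/√20) ≈ 26.6°.

θ_min ≈ 26.6°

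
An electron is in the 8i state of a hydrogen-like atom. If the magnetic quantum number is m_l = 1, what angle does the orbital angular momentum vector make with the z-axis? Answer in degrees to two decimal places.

For 8i, l = 6.
|L|² = l(l+1)ℏ² = 42ℏ², so |L| = √42 ℏ.
L_z = m_l ℏ = 1ℏ.
cos θ = L_z/|L| = 1/√42, so θ ≈ 81.12°.

θ ≈ 81.12°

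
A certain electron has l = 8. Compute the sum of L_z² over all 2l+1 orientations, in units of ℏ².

The allowed m_l values are -8, -7, -6, -5, -4, -3, -2, -1, 0, 1, 2, 3, 4, 5, 6, 7, 8.
Σ m_l² = 2·(1 + 4 + 9 + 16 + 25 + 36 + 49 + 64) = 408.

Σ(L_z)² = 408 ℏ²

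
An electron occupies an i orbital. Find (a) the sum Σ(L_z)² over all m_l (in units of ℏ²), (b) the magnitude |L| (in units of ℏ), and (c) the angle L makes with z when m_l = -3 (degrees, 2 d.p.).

An i state has l = 6.
Σ m_l² = 182, so Σ(L_z)² = 182 ℏ².
|L| = ℏ√(6·7) = √42 ℏ ≈ 6.481ℏ.
For m_l = -3: cos θ = -3/√42, θ ≈ 117.58°.

Σ(L_z)² = 182 ℏ²; |L| = √42 ℏ ≈ 6.481ℏ; θ(m_l=-3) ≈ 117.58°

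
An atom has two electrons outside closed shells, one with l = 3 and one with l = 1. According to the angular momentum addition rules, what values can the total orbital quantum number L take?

L = 2, 3, 4

L runs from |3 − 1| = 2 to 3 + 1 = 4.
Allowed values: L = 2, 3, 4.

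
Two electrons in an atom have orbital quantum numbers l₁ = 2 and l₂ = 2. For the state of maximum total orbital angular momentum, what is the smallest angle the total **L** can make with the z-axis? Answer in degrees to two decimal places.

L runs from |2 − 2| = 0 to 2 + 2 = 4.
L ∈ {0, 1, 2, 3, 4}.
The maximum is L = 4, with |L_tot| = ℏ√(4·5) = 2√5 ℏ.
The minimum angle with z is arccos(4/√20) ≈ 26.57°.

θ_min ≈ 26.57°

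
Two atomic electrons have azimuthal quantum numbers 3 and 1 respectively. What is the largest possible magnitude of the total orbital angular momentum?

By the triangle rule, |l₁ − l₂| ≤ L ≤ l₁ + l₂.
So L can be 2, 3, 4.
The largest magnitude corresponds to L = 4: |L_tot| = ℏ√(4·5) = 2√5 ℏ.

|L_tot|_max = 2√5 ℏ ≈ 4.472ℏ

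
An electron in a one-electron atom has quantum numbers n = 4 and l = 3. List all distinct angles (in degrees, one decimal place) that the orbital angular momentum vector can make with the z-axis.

|L|² = l(l+1)ℏ² = 12ℏ², so |L| = 2√3 ℏ.
cos θ = m_l/√12 for each m_l ∈ {-3, -2, -1, 0, 1, 2, 3}.

θ ∈ {30.0°, 54.7°, 73.2°, 90.0°, 106.8°, 125.3°, 150.0°}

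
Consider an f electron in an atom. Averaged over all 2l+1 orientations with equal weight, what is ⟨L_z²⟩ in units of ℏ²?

⟨L_z²⟩ = 4 ℏ²

The letter f corresponds to l = 3.
The allowed m_l values are -3, -2, -1, 0, 1, 2, 3.
Average of L_z² over 7 states: 28/7 ℏ² = 4 ℏ².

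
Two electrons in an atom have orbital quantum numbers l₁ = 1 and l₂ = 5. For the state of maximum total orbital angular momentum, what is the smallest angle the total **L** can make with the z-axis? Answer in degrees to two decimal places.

θ_min ≈ 22.21°

Angular momentum addition gives L = |l₁ − l₂|, …, l₁ + l₂.
So L can be 4, 5, 6.
The maximum is L = 6, with |L_tot| = ℏ√(6·7) = √42 ℏ.
The minimum angle with z is arccos(6/√42) ≈ 22.21°.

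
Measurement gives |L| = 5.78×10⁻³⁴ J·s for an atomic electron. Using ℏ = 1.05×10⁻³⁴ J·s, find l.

l = 5

In units of ℏ, |L| ≈ 5.505.
(|L|/ℏ)² = l(l+1) ≈ 30.30 ⇒ l = 5.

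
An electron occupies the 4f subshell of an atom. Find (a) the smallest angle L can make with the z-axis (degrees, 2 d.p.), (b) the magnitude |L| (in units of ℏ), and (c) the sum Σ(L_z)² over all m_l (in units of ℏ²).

θ_min ≈ 30.00°; |L| = 2√3 ℏ ≈ 3.464ℏ; Σ(L_z)² = 28 ℏ²

The 4f subshell has l = 3.
cos θ_min = 3/√12, so θ_min ≈ 30.00°.
|L| = ℏ√(3·4) = 2√3 ℏ ≈ 3.464ℏ.
Σ m_l² = 28, so Σ(L_z)² = 28 ℏ².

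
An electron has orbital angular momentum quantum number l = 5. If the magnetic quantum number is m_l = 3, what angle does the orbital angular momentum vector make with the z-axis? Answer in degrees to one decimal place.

|L|² = l(l+1)ℏ² = 30ℏ², so |L| = √30 ℏ.
L_z = m_l ℏ = 3ℏ.
cos θ = L_z/|L| = 3/√30, so θ ≈ 56.8°.

θ ≈ 56.8°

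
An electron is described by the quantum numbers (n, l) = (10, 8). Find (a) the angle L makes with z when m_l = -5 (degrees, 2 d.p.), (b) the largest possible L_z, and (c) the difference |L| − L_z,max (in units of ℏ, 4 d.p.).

For m_l = -5: cos θ = -5/√72, θ ≈ 126.10°.
L_z,max = lℏ = 8ℏ.
|L| − L_z,max = (6√2 − 8)ℏ ≈ 0.4853ℏ.

θ(m_l=-5) ≈ 126.10°; L_z,max = 8ℏ; |L|−L_z,max ≈ 0.4853ℏ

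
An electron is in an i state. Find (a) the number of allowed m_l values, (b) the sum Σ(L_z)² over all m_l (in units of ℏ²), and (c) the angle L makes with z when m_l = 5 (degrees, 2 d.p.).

13 values; Σ(L_z)² = 182 ℏ²; θ(m_l=5) ≈ 39.51°

An i state has l = 6.
There are 2l+1 = 13 values of m_l.
Σ m_l² = 182, so Σ(L_z)² = 182 ℏ².
For m_l = 5: cos θ = 5/√42, θ ≈ 39.51°.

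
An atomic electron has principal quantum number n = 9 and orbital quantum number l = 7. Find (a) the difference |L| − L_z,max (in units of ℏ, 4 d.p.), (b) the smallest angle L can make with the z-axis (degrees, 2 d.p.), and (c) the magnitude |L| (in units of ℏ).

|L|−L_z,max ≈ 0.4833ℏ; θ_min ≈ 20.70°; |L| = 2√14 ℏ ≈ 7.483ℏ

|L| − L_z,max = (2√14 − 7)ℏ ≈ 0.4833ℏ.
cos θ_min = 7/√56, so θ_min ≈ 20.70°.
|L| = ℏ√(7·8) = 2√14 ℏ ≈ 7.483ℏ.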